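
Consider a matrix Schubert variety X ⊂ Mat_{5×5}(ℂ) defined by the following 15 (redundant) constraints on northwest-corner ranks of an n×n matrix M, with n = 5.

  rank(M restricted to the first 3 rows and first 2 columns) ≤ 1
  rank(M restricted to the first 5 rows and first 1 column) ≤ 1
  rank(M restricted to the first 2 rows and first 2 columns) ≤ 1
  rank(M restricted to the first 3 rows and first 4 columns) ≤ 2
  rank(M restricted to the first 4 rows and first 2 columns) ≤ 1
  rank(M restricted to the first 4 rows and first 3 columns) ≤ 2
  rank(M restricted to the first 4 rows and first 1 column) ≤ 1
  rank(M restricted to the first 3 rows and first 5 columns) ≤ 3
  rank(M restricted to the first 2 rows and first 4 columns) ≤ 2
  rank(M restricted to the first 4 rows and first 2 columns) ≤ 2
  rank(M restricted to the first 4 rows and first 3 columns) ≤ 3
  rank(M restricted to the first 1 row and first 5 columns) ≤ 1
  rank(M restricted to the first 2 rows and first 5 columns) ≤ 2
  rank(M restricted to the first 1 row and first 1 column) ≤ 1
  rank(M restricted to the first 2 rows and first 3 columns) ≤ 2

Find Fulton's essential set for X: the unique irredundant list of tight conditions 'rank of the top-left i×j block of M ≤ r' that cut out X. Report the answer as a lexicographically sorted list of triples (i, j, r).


Propagating the 15 rank bounds to every northwest block:

  1, 1, 1, 1, 1
  1, 1, 2, 2, 2
  1, 1, 2, 2, 3
  1, 1, 2, 3, 4
  1, 2, 3, 4, 5

second differences of R give the permutation w = (1, 3, 5, 4, 2).

Rothe diagram D(w) (4 cells), 2 SE-corners (essential conditions):

[(3, 4, 2), (4, 2, 1)]


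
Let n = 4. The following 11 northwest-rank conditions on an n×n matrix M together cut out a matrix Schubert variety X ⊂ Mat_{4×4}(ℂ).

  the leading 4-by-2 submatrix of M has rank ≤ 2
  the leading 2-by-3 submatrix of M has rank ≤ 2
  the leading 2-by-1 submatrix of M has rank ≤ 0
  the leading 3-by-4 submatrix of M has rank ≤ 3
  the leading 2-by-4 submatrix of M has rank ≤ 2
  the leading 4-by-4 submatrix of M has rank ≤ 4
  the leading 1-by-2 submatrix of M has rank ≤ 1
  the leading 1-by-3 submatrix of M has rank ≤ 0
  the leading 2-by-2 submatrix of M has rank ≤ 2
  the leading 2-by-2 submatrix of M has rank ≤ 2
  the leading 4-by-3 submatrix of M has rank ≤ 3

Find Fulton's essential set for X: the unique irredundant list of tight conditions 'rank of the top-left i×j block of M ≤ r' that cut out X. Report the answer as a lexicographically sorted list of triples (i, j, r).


Reconstructing r_w from the 11 given conditions:

  R[1]: 0 | 0 | 0 | 1
  R[2]: 0 | 1 | 1 | 2
  R[3]: 1 | 2 | 2 | 3
  R[4]: 1 | 2 | 3 | 4

second differences of R give the permutation w = (4, 2, 1, 3).

2 SE-corners of the 4-cell Rothe diagram give Ess(w):

[(1, 3, 0), (2, 1, 0)]


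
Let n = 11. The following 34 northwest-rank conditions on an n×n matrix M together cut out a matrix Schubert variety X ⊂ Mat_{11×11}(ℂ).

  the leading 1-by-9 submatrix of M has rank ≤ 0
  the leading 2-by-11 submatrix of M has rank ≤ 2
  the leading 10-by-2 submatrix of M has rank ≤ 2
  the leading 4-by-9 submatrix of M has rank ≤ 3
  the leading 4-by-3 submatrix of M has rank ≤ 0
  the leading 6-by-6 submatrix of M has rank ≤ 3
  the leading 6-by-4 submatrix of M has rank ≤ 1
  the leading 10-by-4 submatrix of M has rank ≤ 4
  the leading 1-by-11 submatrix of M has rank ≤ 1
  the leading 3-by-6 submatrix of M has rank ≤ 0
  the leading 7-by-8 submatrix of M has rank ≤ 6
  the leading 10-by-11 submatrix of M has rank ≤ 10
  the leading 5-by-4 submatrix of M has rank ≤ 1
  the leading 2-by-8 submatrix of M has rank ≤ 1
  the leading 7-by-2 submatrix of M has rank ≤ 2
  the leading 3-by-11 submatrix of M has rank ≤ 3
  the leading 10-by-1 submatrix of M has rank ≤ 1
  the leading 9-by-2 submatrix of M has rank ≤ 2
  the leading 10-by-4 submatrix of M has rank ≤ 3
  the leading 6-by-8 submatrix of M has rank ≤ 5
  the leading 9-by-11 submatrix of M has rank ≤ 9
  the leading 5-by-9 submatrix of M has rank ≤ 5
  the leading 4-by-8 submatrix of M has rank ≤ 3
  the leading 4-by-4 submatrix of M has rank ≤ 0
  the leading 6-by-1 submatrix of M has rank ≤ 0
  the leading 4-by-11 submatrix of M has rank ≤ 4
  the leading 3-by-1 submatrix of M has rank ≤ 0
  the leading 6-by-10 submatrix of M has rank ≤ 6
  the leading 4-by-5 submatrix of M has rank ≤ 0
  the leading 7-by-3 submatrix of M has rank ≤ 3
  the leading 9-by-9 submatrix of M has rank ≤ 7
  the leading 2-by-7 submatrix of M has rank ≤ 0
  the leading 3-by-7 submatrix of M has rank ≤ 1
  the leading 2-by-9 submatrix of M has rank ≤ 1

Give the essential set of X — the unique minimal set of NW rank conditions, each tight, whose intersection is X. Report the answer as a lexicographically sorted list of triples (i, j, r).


Recovering R(i,j) via the rank-extension bound from the 34 conditions:

  row 1: 0  0  0  0  0  0  0  0  0  1  1
  row 2: 0  0  0  0  0  0  0  1  1  2  2
  row 3: 0  0  0  0  0  0  1  2  2  3  3
  row 4: 0  0  0  0  0  1  2  3  3  4  4
  row 5: 0  1  1  1  1  2  3  4  4  5  5
  row 6: 0  1  1  1  2  3  4  5  5  6  6
  row 7: 1  2  2  2  3  4  5  6  6  7  7
  row 8: 1  2  3  3  4  5  6  7  7  8  8
  row 9: 1  2  3  3  4  5  6  7  7  8  9
  row 10: 1  2  3  3  4  5  6  7  8  9  10
  row 11: 1  2  3  4  5  6  7  8  9  10  11

hence w(1..11) = (10, 8, 7, 6, 2, 5, 1, 3, 11, 9, 4).

Rothe diagram D(w) (34 cells), 8 SE-corners (essential conditions):

[(1, 9, 0), (2, 7, 0), (3, 6, 0), (4, 5, 0), (6, 1, 0), (6, 4, 1), (9, 9, 7), (10, 4, 3)]


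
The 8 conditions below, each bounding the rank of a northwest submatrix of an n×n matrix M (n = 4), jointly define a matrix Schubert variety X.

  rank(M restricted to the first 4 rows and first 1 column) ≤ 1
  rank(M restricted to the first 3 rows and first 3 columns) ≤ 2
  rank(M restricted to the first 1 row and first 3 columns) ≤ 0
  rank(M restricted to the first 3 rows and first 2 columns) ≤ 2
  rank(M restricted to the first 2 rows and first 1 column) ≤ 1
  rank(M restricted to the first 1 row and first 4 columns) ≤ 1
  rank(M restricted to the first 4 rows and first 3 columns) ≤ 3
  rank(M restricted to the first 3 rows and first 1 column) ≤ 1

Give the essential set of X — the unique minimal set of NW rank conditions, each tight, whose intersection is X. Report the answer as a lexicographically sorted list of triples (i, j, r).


Computing R[i][j] = min implied NW-rank bound (n=4, 8 conditions):

  R[1]: 0  0  0  1
  R[2]: 1  1  1  2
  R[3]: 1  2  2  3
  R[4]: 1  2  3  4

second differences of R give the permutation w = (4, 1, 2, 3).

ℓ(w)=3; the 1 essential cell (i,j,r):

[(1, 3, 0)]


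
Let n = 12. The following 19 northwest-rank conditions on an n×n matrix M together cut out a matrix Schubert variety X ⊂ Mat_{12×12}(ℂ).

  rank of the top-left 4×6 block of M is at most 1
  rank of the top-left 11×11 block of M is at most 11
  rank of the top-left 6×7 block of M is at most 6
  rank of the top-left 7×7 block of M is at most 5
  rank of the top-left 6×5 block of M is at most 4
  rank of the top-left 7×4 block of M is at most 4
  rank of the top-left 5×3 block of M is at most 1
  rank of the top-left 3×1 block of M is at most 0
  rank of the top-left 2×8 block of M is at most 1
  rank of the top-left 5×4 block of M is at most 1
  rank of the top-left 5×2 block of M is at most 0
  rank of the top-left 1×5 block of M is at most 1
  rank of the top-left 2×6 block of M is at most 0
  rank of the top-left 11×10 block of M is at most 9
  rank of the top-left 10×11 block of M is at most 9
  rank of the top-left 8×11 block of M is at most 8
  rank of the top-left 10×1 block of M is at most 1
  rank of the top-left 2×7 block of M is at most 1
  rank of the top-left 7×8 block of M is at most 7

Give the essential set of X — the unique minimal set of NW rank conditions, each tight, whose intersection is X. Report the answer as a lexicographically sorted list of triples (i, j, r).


Reconstructing r_w from the 19 given conditions:

  0  0  0  0  0  0  1  1  1  1  1  1
  0  0  0  0  0  0  1  1  2  2  2  2
  0  0  1  1  1  1  2  2  3  3  3  3
  0  0  1  1  1  1  2  3  4  4  4  4
  0  0  1  1  2  2  3  4  5  5  5  5
  1  1  2  2  3  3  4  5  6  6  6  6
  1  2  3  3  4  4  5  6  7  7  7  7
  1  2  3  4  5  5  6  7  8  8  8  8
  1  2  3  4  5  6  7  8  9  9  9  9
  1  2  3  4  5  6  7  8  9  9  9  10
  1  2  3  4  5  6  7  8  9  9  10  11
  1  2  3  4  5  6  7  8  9  10  11  12

so w = (7, 9, 3, 8, 5, 1, 2, 4, 6, 12, 11, 10).

7 SE-corners of the 26-cell Rothe diagram give Ess(w):

[(2, 6, 0), (2, 8, 1), (4, 6, 1), (5, 2, 0), (5, 4, 1), (10, 11, 9), (11, 10, 9)]


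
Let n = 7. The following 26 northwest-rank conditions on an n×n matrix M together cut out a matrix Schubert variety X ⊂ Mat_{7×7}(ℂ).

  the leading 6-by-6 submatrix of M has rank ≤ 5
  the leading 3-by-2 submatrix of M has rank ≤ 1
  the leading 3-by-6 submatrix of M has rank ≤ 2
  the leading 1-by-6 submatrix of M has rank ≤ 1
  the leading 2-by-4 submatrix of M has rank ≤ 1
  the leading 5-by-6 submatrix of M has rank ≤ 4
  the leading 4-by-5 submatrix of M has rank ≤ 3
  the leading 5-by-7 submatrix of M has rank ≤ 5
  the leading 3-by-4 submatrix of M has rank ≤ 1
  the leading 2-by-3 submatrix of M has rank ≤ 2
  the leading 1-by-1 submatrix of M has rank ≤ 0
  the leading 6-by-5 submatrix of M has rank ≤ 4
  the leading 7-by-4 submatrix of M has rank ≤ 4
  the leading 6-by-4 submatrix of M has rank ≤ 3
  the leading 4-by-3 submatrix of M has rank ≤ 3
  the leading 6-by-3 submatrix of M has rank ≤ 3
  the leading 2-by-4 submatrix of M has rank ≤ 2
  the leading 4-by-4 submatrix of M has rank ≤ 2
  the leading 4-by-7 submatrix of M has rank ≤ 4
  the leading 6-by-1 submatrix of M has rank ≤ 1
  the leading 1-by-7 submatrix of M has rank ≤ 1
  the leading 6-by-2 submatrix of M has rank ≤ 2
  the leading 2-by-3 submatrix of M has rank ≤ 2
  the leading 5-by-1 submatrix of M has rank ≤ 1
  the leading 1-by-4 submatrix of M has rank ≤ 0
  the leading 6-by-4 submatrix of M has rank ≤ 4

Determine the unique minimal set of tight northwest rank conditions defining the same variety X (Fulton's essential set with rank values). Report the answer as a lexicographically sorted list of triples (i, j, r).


The tightest implied rank at each (i,j), from the 26 conditions:

  i=1: 0  0  0  0  1  1  1
  i=2: 1  1  1  1  2  2  2
  i=3: 1  1  1  1  2  2  3
  i=4: 1  2  2  2  3  3  4
  i=5: 1  2  3  3  4  4  5
  i=6: 1  2  3  3  4  5  6
  i=7: 1  2  3  4  5  6  7

the unique w with this rank table is (5, 1, 7, 2, 3, 6, 4).

Rothe diagram D(w) (9 cells), 4 SE-corners (essential conditions):

[(1, 4, 0), (3, 4, 1), (3, 6, 2), (6, 4, 3)]


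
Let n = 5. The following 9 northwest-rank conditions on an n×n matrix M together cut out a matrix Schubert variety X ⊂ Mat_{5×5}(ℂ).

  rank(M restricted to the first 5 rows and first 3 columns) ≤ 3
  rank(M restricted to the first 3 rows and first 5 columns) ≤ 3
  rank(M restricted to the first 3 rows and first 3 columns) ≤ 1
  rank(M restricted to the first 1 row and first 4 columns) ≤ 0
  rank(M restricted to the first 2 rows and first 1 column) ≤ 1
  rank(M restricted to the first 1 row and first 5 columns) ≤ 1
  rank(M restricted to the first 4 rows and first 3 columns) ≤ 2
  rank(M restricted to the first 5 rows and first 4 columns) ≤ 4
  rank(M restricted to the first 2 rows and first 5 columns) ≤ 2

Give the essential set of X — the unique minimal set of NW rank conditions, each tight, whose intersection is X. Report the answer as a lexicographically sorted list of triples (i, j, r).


Reconstructing r_w from the 9 given conditions:

  i=1: 0 | 0 | 0 | 0 | 1
  i=2: 1 | 1 | 1 | 1 | 2
  i=3: 1 | 1 | 1 | 2 | 3
  i=4: 1 | 2 | 2 | 3 | 4
  i=5: 1 | 2 | 3 | 4 | 5

so w = (5, 1, 4, 2, 3).

ℓ(w)=6; the 2 essential cells (i,j,r):

[(1, 4, 0), (3, 3, 1)]


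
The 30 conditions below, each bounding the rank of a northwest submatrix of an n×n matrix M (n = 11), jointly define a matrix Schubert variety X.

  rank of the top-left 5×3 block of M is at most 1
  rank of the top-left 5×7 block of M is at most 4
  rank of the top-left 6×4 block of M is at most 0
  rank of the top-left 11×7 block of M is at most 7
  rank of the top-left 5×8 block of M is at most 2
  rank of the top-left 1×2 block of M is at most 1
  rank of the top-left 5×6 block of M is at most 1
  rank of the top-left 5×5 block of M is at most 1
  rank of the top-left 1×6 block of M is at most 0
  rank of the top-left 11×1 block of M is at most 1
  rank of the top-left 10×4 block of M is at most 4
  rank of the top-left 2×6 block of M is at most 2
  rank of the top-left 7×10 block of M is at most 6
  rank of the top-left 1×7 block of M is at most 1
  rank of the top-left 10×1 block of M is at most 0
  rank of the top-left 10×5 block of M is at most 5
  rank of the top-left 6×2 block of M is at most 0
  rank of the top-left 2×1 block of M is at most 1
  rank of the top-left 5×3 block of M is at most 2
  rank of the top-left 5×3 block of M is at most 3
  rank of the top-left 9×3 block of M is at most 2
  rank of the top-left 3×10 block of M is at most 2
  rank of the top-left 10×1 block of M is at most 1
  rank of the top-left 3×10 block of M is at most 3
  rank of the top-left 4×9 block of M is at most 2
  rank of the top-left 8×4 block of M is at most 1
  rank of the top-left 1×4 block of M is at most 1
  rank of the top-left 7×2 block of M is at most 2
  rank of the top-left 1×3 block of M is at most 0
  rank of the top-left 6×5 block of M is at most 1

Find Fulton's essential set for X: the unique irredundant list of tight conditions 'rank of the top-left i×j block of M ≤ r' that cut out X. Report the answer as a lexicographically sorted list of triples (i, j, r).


The tightest implied rank at each (i,j), from the 30 conditions:

  i=1: 0  0  0  0  0  0  1  1  1  1  1
  i=2: 0  0  0  0  1  1  2  2  2  2  2
  i=3: 0  0  0  0  1  1  2  2  2  2  3
  i=4: 0  0  0  0  1  1  2  2  2  3  4
  i=5: 0  0  0  0  1  1  2  2  3  4  5
  i=6: 0  0  0  0  1  2  3  3  4  5  6
  i=7: 0  1  1  1  2  3  4  4  5  6  7
  i=8: 0  1  1  1  2  3  4  5  6  7  8
  i=9: 0  1  2  2  3  4  5  6  7  8  9
  i=10: 0  1  2  3  4  5  6  7  8  9  10
  i=11: 1  2  3  4  5  6  7  8  9  10  11

so w = (7, 5, 11, 10, 9, 6, 2, 8, 3, 4, 1).

ℓ(w)=41; the 8 essential cells (i,j,r):

[(1, 6, 0), (3, 10, 2), (4, 9, 2), (5, 6, 1), (5, 8, 2), (6, 4, 0), (8, 4, 1), (10, 1, 0)]


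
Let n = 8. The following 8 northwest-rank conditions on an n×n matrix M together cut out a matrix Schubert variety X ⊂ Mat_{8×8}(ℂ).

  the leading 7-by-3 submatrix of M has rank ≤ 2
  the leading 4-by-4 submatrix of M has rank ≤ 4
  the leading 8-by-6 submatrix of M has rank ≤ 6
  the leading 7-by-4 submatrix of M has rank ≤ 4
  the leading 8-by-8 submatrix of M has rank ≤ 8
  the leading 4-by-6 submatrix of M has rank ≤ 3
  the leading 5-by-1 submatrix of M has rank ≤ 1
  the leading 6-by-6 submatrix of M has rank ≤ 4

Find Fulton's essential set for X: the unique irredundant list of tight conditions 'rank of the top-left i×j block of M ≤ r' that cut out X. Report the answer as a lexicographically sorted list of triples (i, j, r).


Recovering R(i,j) via the rank-extension bound from the 8 conditions:

  i=1: 1, 1, 1, 1, 1, 1, 1, 1
  i=2: 1, 2, 2, 2, 2, 2, 2, 2
  i=3: 1, 2, 2, 3, 3, 3, 3, 3
  i=4: 1, 2, 2, 3, 3, 3, 4, 4
  i=5: 1, 2, 2, 3, 4, 4, 5, 5
  i=6: 1, 2, 2, 3, 4, 4, 5, 6
  i=7: 1, 2, 2, 3, 4, 5, 6, 7
  i=8: 1, 2, 3, 4, 5, 6, 7, 8

the unique w with this rank table is (1, 2, 4, 7, 5, 8, 6, 3).

ℓ(w)=8; the 3 essential cells (i,j,r):

[(4, 6, 3), (6, 6, 4), (7, 3, 2)]


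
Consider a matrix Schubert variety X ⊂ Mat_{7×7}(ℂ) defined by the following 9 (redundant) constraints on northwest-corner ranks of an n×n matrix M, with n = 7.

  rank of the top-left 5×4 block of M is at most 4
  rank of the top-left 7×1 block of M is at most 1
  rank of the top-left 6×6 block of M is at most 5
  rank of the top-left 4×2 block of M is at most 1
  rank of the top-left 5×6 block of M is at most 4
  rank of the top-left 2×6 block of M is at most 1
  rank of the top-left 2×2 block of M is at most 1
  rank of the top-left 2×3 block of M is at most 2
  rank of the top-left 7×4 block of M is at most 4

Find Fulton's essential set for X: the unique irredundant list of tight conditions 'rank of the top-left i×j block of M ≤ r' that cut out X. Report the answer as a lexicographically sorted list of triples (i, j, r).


Propagating the 9 rank bounds to every northwest block:

  R[1]: 1  1  1  1  1  1  1
  R[2]: 1  1  1  1  1  1  2
  R[3]: 1  1  2  2  2  2  3
  R[4]: 1  1  2  3  3  3  4
  R[5]: 1  2  3  4  4  4  5
  R[6]: 1  2  3  4  5  5  6
  R[7]: 1  2  3  4  5  6  7

hence w(1..7) = (1, 7, 3, 4, 2, 5, 6).

ℓ(w)=7; the 2 essential cells (i,j,r):

[(2, 6, 1), (4, 2, 1)]


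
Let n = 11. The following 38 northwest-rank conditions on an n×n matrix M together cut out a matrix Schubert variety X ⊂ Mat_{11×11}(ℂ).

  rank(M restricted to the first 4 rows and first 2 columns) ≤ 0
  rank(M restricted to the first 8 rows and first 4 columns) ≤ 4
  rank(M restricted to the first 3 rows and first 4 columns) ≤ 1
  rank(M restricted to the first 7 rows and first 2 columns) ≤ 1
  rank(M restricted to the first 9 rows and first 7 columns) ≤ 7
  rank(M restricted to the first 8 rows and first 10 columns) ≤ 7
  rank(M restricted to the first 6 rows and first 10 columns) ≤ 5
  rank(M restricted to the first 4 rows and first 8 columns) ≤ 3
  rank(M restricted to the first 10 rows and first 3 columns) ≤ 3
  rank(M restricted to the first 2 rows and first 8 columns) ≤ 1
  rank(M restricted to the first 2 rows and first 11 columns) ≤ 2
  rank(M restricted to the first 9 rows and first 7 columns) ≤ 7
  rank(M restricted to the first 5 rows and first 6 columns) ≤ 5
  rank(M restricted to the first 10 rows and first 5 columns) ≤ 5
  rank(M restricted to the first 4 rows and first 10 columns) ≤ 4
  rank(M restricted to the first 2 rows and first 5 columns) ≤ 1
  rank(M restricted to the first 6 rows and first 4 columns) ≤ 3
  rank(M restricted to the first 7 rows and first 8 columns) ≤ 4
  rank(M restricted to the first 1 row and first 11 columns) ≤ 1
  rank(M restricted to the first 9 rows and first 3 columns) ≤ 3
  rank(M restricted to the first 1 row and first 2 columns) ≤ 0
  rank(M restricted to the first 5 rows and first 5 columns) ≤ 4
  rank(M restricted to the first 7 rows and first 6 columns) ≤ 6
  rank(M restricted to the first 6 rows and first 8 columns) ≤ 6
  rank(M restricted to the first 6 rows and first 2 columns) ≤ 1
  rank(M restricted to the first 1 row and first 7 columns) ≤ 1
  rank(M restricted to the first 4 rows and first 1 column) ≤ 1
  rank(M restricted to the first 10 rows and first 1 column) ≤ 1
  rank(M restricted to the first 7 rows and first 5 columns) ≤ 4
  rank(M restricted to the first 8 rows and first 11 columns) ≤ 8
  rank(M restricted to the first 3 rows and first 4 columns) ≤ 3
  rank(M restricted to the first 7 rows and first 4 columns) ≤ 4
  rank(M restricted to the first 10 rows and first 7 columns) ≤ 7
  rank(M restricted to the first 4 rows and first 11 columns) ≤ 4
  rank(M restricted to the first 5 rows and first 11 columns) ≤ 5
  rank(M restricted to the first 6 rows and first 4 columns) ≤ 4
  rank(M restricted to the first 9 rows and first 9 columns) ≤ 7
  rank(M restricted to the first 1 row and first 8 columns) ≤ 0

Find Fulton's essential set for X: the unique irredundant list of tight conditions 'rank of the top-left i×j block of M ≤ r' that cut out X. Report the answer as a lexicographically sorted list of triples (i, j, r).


Recovering R(i,j) via the rank-extension bound from the 38 conditions:

  i=1: 0, 0, 0, 0, 0, 0, 0, 0, 1, 1, 1
  i=2: 0, 0, 1, 1, 1, 1, 1, 1, 2, 2, 2
  i=3: 0, 0, 1, 1, 2, 2, 2, 2, 3, 3, 3
  i=4: 0, 0, 1, 2, 3, 3, 3, 3, 4, 4, 4
  i=5: 1, 1, 2, 3, 4, 4, 4, 4, 5, 5, 5
  i=6: 1, 1, 2, 3, 4, 4, 4, 4, 5, 5, 6
  i=7: 1, 1, 2, 3, 4, 4, 4, 4, 5, 6, 7
  i=8: 1, 2, 3, 4, 5, 5, 5, 5, 6, 7, 8
  i=9: 1, 2, 3, 4, 5, 6, 6, 6, 7, 8, 9
  i=10: 1, 2, 3, 4, 5, 6, 7, 7, 8, 9, 10
  i=11: 1, 2, 3, 4, 5, 6, 7, 8, 9, 10, 11

giving w = (9, 3, 5, 4, 1, 11, 10, 2, 6, 7, 8) via Δ²R.

Rothe diagram D(w) (24 cells), 6 SE-corners (essential conditions):

[(1, 8, 0), (3, 4, 1), (4, 2, 0), (6, 10, 5), (7, 2, 1), (7, 8, 4)]


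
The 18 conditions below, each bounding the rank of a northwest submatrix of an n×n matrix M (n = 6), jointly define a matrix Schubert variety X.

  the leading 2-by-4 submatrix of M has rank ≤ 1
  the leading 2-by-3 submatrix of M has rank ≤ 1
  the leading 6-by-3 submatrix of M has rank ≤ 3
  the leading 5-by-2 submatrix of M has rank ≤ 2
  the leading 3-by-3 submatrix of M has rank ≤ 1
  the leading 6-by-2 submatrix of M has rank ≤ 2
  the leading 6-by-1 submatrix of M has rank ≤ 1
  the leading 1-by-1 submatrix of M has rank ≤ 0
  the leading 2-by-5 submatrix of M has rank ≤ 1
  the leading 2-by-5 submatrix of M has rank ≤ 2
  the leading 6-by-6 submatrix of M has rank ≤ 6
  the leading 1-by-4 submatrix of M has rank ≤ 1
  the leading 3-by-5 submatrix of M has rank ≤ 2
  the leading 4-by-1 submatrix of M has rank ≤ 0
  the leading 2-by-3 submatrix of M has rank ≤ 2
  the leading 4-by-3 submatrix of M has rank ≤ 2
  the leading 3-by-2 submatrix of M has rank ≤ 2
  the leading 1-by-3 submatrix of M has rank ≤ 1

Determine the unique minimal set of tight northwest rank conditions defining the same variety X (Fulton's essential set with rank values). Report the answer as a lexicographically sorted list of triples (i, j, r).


Rank table r_w(6×6) implied by the 18 constraints:

  row 1: 0 1 1 1 1 1
  row 2: 0 1 1 1 1 2
  row 3: 0 1 1 2 2 3
  row 4: 0 1 2 3 3 4
  row 5: 1 2 3 4 4 5
  row 6: 1 2 3 4 5 6

second differences of R give the permutation w = (2, 6, 4, 3, 1, 5).

3 SE-corners of the 8-cell Rothe diagram give Ess(w):

[(2, 5, 1), (3, 3, 1), (4, 1, 0)]


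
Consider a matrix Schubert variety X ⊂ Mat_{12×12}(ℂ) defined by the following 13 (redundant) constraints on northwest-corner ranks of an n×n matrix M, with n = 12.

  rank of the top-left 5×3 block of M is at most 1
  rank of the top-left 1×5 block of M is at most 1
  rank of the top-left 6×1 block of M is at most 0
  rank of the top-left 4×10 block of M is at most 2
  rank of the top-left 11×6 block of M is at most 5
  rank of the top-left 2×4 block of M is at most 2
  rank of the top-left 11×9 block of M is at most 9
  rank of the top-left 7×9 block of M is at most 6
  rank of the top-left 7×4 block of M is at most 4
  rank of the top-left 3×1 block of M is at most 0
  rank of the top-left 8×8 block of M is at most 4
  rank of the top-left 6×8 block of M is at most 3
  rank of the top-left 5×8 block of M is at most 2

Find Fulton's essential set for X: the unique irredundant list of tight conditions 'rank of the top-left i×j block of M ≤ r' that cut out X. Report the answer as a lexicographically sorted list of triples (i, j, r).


Propagating the 13 rank bounds to every northwest block:

  row 1: 0 1 1 1 1 1 1 1 1 1 1 1
  row 2: 0 1 1 2 2 2 2 2 2 2 2 2
  row 3: 0 1 1 2 2 2 2 2 2 2 3 3
  row 4: 0 1 1 2 2 2 2 2 2 2 3 4
  row 5: 0 1 1 2 2 2 2 2 3 3 4 5
  row 6: 0 1 2 3 3 3 3 3 4 4 5 6
  row 7: 1 2 3 4 4 4 4 4 5 5 6 7
  row 8: 1 2 3 4 4 4 4 4 5 6 7 8
  row 9: 1 2 3 4 5 5 5 5 6 7 8 9
  row 10: 1 2 3 4 5 5 6 6 7 8 9 10
  row 11: 1 2 3 4 5 5 6 7 8 9 10 11
  row 12: 1 2 3 4 5 6 7 8 9 10 11 12

reading off 1-entries of Δ²R: w = (2, 4, 11, 12, 9, 3, 1, 10, 5, 7, 8, 6).

ℓ(w)=32; the 6 essential cells (i,j,r):

[(4, 10, 2), (5, 3, 1), (5, 8, 2), (6, 1, 0), (8, 8, 4), (11, 6, 5)]


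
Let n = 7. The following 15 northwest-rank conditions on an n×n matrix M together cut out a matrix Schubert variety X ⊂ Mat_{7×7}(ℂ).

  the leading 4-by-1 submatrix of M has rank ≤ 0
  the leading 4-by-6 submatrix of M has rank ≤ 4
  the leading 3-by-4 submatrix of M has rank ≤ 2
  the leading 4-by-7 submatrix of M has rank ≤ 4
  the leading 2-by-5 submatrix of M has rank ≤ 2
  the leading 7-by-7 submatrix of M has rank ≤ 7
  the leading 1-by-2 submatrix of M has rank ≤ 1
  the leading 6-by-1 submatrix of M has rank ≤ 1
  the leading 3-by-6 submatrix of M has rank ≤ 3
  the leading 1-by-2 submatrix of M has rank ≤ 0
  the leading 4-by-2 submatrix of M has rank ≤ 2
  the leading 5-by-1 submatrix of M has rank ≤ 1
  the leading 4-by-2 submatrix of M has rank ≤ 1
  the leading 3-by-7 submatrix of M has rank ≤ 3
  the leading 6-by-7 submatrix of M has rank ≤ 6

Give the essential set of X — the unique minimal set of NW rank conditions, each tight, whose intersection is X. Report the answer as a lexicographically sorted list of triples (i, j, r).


Reconstructing r_w from the 15 given conditions:

  i=1: 0 0 1 1 1 1 1
  i=2: 0 1 2 2 2 2 2
  i=3: 0 1 2 2 3 3 3
  i=4: 0 1 2 3 4 4 4
  i=5: 1 2 3 4 5 5 5
  i=6: 1 2 3 4 5 6 6
  i=7: 1 2 3 4 5 6 7

reading off 1-entries of Δ²R: w = (3, 2, 5, 4, 1, 6, 7).

Rothe diagram D(w) (6 cells), 3 SE-corners (essential conditions):

[(1, 2, 0), (3, 4, 2), (4, 1, 0)]


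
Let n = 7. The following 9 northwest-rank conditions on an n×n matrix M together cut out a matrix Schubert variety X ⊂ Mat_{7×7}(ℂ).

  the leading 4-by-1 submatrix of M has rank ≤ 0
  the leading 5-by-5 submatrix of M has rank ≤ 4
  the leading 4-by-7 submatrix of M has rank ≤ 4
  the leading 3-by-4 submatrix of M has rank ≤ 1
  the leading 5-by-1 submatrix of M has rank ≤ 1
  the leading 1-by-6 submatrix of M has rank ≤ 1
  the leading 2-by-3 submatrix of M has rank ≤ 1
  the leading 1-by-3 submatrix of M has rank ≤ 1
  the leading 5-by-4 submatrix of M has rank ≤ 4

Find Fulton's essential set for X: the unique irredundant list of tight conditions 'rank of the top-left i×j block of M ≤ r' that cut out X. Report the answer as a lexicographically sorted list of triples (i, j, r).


Rank table r_w(7×7) implied by the 9 constraints:

  R[1]: 0 1 1 1 1 1 1
  R[2]: 0 1 1 1 2 2 2
  R[3]: 0 1 1 1 2 3 3
  R[4]: 0 1 2 2 3 4 4
  R[5]: 1 2 3 3 4 5 5
  R[6]: 1 2 3 4 5 6 6
  R[7]: 1 2 3 4 5 6 7

so w = (2, 5, 6, 3, 1, 4, 7).

ℓ(w)=8; the 2 essential cells (i,j,r):

[(3, 4, 1), (4, 1, 0)]


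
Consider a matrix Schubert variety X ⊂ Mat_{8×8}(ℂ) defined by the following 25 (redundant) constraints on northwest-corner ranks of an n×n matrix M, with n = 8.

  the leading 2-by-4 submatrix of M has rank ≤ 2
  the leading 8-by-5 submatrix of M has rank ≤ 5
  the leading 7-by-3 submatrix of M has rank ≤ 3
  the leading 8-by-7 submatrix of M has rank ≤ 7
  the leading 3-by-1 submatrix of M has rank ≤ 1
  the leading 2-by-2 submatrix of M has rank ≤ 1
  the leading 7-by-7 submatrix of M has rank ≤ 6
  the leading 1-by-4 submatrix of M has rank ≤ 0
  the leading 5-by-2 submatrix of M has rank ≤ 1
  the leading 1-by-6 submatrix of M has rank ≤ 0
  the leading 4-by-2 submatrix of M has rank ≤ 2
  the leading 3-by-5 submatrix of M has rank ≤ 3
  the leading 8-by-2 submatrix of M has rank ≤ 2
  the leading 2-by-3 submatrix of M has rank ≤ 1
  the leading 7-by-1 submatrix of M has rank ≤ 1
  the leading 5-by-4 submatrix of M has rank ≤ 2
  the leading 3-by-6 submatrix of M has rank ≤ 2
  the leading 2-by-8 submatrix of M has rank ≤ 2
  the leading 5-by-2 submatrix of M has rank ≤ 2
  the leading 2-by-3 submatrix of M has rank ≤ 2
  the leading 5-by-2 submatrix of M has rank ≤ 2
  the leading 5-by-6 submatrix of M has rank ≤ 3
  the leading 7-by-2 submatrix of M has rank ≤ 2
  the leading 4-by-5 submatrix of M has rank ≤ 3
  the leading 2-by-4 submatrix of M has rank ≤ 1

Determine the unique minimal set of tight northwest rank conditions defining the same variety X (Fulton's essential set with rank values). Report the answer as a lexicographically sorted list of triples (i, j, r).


Reconstructing r_w from the 25 given conditions:

  0 0 0 0 0 0 1 1
  1 1 1 1 1 1 2 2
  1 1 2 2 2 2 3 3
  1 1 2 2 3 3 4 4
  1 1 2 2 3 3 4 5
  1 2 3 3 4 4 5 6
  1 2 3 4 5 5 6 7
  1 2 3 4 5 6 7 8

giving w = (7, 1, 3, 5, 8, 2, 4, 6) via Δ²R.

Rothe diagram D(w) (12 cells), 4 SE-corners (essential conditions):

[(1, 6, 0), (5, 2, 1), (5, 4, 2), (5, 6, 3)]


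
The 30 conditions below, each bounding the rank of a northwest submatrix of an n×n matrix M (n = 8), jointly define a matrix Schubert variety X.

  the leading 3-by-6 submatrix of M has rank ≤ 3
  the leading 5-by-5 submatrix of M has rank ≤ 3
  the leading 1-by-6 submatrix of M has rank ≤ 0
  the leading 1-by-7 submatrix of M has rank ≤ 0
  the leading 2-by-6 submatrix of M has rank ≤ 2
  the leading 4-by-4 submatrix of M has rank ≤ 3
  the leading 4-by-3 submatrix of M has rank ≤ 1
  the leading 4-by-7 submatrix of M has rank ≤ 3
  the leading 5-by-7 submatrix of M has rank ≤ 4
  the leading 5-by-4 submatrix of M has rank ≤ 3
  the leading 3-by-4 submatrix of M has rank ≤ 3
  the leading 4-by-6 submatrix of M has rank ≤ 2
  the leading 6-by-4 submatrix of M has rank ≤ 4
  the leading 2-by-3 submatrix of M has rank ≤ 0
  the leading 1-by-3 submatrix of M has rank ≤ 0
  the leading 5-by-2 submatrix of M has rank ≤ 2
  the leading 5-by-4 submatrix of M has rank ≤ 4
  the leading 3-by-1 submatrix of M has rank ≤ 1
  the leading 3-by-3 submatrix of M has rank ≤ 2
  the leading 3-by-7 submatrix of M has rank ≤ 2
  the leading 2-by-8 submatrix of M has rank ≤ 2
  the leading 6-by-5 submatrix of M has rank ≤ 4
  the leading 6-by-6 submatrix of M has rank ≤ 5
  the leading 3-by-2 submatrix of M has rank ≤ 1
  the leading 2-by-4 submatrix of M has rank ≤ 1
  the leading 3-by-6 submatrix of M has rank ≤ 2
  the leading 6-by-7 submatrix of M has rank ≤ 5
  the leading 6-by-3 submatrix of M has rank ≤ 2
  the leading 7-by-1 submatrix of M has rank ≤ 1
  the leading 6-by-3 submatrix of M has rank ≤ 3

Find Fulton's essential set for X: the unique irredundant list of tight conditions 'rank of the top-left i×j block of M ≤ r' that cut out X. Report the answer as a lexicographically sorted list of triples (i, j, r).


Reconstructing r_w from the 30 given conditions:

  R[1]: 0 | 0 | 0 | 0 | 0 | 0 | 0 | 1
  R[2]: 0 | 0 | 0 | 1 | 1 | 1 | 1 | 2
  R[3]: 1 | 1 | 1 | 2 | 2 | 2 | 2 | 3
  R[4]: 1 | 1 | 1 | 2 | 2 | 2 | 3 | 4
  R[5]: 1 | 2 | 2 | 3 | 3 | 3 | 4 | 5
  R[6]: 1 | 2 | 2 | 3 | 4 | 4 | 5 | 6
  R[7]: 1 | 2 | 3 | 4 | 5 | 5 | 6 | 7
  R[8]: 1 | 2 | 3 | 4 | 5 | 6 | 7 | 8

giving w = (8, 4, 1, 7, 2, 5, 3, 6) via Δ²R.

5 SE-corners of the 15-cell Rothe diagram give Ess(w):

[(1, 7, 0), (2, 3, 0), (4, 3, 1), (4, 6, 2), (6, 3, 2)]


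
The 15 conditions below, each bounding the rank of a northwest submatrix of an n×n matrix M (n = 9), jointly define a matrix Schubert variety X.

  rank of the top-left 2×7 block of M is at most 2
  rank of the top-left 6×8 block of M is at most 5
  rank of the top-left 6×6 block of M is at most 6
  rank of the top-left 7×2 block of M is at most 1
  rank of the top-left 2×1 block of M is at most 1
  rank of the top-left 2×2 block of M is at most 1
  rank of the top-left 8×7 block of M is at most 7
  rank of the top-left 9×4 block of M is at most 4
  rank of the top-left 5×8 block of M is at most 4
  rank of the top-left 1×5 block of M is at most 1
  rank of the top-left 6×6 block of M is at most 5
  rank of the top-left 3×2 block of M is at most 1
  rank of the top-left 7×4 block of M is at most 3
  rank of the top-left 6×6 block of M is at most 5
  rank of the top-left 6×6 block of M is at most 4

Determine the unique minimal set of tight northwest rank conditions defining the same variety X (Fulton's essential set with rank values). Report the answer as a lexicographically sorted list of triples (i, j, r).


The tightest implied rank at each (i,j), from the 15 conditions:

  1  1  1  1  1  1  1  1  1
  1  1  2  2  2  2  2  2  2
  1  1  2  3  3  3  3  3  3
  1  1  2  3  4  4  4  4  4
  1  1  2  3  4  4  4  4  5
  1  1  2  3  4  4  5  5  6
  1  1  2  3  4  5  6  6  7
  1  2  3  4  5  6  7  7  8
  1  2  3  4  5  6  7  8  9

hence w(1..9) = (1, 3, 4, 5, 9, 7, 6, 2, 8).

ℓ(w)=10; the 3 essential cells (i,j,r):

[(5, 8, 4), (6, 6, 4), (7, 2, 1)]


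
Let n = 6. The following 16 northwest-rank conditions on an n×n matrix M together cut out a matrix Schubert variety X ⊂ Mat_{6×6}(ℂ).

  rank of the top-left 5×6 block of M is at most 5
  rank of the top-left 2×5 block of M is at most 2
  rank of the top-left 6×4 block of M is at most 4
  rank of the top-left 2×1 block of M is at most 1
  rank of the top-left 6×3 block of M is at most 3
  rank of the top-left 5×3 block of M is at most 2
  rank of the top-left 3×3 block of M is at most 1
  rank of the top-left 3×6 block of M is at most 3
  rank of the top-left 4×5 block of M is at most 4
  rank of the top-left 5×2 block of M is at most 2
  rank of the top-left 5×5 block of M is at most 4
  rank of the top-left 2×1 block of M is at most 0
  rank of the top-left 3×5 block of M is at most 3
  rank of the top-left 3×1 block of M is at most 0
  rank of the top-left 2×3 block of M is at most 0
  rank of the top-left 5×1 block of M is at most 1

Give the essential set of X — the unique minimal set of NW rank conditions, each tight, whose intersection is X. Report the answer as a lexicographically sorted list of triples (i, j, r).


Reconstructing r_w from the 16 given conditions:

  R[1]: 0, 0, 0, 1, 1, 1
  R[2]: 0, 0, 0, 1, 2, 2
  R[3]: 0, 1, 1, 2, 3, 3
  R[4]: 1, 2, 2, 3, 4, 4
  R[5]: 1, 2, 2, 3, 4, 5
  R[6]: 1, 2, 3, 4, 5, 6

hence w(1..6) = (4, 5, 2, 1, 6, 3).

|D(w)|=8, |Ess(w)|=3:

[(2, 3, 0), (3, 1, 0), (5, 3, 2)]


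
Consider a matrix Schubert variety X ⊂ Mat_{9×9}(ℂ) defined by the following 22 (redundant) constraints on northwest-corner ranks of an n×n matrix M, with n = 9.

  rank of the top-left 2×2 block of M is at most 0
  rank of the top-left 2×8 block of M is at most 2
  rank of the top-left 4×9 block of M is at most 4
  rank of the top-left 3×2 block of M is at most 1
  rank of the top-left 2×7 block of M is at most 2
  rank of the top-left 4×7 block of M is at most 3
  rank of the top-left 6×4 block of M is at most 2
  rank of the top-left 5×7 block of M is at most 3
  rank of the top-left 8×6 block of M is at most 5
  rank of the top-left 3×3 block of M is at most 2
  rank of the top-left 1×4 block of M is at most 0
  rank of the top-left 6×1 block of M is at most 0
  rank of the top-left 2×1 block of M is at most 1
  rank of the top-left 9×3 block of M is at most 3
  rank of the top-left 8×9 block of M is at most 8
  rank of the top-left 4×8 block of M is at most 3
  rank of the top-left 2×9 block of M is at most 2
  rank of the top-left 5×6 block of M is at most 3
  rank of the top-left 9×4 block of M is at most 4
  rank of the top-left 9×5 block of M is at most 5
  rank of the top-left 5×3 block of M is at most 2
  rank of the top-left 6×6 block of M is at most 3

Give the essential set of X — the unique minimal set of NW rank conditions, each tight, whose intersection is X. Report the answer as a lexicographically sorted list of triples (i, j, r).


The tightest implied rank at each (i,j), from the 22 conditions:

  0  0  0  0  1  1  1  1  1
  0  0  1  1  2  2  2  2  2
  0  1  2  2  3  3  3  3  3
  0  1  2  2  3  3  3  3  4
  0  1  2  2  3  3  3  4  5
  0  1  2  2  3  3  4  5  6
  1  2  3  3  4  4  5  6  7
  1  2  3  4  5  5  6  7  8
  1  2  3  4  5  6  7  8  9

second differences of R give the permutation w = (5, 3, 2, 9, 8, 7, 1, 4, 6).

Rothe diagram D(w) (19 cells), 7 SE-corners (essential conditions):

[(1, 4, 0), (2, 2, 0), (4, 8, 3), (5, 7, 3), (6, 1, 0), (6, 4, 2), (6, 6, 3)]


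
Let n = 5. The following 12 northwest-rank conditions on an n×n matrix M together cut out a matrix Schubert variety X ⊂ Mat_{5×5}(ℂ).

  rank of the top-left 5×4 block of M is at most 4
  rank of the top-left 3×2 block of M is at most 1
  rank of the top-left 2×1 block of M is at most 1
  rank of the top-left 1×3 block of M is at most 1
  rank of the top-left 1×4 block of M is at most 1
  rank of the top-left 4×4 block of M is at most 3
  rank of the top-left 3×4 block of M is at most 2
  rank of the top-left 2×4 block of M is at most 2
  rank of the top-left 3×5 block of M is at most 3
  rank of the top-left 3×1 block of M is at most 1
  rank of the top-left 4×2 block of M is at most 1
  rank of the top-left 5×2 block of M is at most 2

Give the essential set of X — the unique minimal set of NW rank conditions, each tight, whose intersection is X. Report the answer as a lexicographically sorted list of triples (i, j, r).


Recovering R(i,j) via the rank-extension bound from the 12 conditions:

  i=1: 1 | 1 | 1 | 1 | 1
  i=2: 1 | 1 | 2 | 2 | 2
  i=3: 1 | 1 | 2 | 2 | 3
  i=4: 1 | 1 | 2 | 3 | 4
  i=5: 1 | 2 | 3 | 4 | 5

second differences of R give the permutation w = (1, 3, 5, 4, 2).

Fulton essential set (2 of the 4 Rothe cells):

[(3, 4, 2), (4, 2, 1)]


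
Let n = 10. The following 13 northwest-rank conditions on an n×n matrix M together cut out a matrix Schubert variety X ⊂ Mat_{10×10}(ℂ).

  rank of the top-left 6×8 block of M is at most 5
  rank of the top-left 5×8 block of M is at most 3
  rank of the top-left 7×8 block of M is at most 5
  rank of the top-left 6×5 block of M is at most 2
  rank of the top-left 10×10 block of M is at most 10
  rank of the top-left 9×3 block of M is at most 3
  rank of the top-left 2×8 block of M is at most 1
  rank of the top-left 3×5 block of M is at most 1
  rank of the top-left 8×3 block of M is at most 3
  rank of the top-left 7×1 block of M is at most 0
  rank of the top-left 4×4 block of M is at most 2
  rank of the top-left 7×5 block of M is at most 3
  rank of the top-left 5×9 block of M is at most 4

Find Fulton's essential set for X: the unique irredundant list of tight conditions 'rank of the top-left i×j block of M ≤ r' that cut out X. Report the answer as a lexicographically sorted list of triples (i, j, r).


Rank table r_w(10×10) implied by the 13 constraints:

  row 1: 0  1  1  1  1  1  1  1  1  1
  row 2: 0  1  1  1  1  1  1  1  2  2
  row 3: 0  1  1  1  1  2  2  2  3  3
  row 4: 0  1  2  2  2  3  3  3  4  4
  row 5: 0  1  2  2  2  3  3  3  4  5
  row 6: 0  1  2  2  2  3  4  4  5  6
  row 7: 0  1  2  3  3  4  5  5  6  7
  row 8: 1  2  3  4  4  5  6  6  7  8
  row 9: 1  2  3  4  5  6  7  7  8  9
  row 10: 1  2  3  4  5  6  7  8  9  10

second differences of R give the permutation w = (2, 9, 6, 3, 10, 7, 4, 1, 5, 8).

Rothe diagram D(w) (22 cells), 5 SE-corners (essential conditions):

[(2, 8, 1), (3, 5, 1), (5, 8, 3), (6, 5, 2), (7, 1, 0)]


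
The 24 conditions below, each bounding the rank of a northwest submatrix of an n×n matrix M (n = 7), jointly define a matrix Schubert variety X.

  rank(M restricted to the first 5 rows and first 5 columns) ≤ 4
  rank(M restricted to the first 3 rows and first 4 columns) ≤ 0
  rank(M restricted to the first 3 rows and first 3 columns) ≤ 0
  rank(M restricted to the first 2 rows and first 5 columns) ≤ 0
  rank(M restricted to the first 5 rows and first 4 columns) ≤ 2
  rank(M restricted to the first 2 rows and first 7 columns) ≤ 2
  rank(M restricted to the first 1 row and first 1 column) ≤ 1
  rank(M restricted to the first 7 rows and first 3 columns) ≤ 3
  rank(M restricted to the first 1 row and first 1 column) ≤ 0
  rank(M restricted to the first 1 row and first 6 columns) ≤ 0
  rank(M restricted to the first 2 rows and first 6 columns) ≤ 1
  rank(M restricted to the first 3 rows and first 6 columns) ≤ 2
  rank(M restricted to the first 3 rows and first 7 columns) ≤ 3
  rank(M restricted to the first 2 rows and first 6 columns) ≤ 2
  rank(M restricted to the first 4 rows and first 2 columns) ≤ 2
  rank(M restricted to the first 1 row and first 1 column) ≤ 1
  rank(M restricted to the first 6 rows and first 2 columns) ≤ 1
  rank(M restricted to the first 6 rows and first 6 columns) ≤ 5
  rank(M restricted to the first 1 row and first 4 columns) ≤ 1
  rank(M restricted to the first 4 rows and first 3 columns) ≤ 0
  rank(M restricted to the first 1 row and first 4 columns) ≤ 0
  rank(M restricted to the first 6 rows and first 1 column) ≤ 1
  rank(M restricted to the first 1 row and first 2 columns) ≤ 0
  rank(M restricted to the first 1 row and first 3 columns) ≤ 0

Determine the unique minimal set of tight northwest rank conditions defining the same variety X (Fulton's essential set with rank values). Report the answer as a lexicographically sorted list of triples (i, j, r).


Recovering R(i,j) via the rank-extension bound from the 24 conditions:

  row 1: 0  0  0  0  0  0  1
  row 2: 0  0  0  0  0  1  2
  row 3: 0  0  0  0  1  2  3
  row 4: 0  0  0  1  2  3  4
  row 5: 1  1  1  2  3  4  5
  row 6: 1  1  2  3  4  5  6
  row 7: 1  2  3  4  5  6  7

hence w(1..7) = (7, 6, 5, 4, 1, 3, 2).

D(w) has 19 cells with 5 SE-corners; essential set:

[(1, 6, 0), (2, 5, 0), (3, 4, 0), (4, 3, 0), (6, 2, 1)]
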